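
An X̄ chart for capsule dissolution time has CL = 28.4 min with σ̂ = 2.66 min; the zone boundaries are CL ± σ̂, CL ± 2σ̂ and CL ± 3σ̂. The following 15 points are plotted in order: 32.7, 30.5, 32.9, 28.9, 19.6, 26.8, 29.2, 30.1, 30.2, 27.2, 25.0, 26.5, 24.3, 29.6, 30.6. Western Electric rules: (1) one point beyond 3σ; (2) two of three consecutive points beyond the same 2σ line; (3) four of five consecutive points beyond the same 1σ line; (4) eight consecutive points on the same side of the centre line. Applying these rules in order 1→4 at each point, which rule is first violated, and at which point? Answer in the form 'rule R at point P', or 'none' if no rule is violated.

rule 1 at point 5

Zone of each point (C = within 1σ̂, B = 1σ̂–2σ̂, A = 2σ̂–3σ̂, * = beyond 3σ̂; sign = side of CL): 1:+B, 2:+C, 3:+B, 4:+C, 5:-*, 6:-C, 7:+C, 8:+C, 9:+C, 10:-C, 11:-B, 12:-C, 13:-B, 14:+C, 15:+C
Rule 1 (one point beyond the 3σ limits) is satisfied at point 5.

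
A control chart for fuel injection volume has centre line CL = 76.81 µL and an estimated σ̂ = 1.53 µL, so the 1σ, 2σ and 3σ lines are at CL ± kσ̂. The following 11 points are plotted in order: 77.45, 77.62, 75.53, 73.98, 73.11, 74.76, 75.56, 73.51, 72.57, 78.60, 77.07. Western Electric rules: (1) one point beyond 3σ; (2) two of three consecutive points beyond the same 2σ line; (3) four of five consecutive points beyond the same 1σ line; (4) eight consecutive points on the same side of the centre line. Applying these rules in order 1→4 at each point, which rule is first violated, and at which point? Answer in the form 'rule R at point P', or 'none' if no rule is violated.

rule 3 at point 8

Zone of each point (C = within 1σ̂, B = 1σ̂–2σ̂, A = 2σ̂–3σ̂, * = beyond 3σ̂; sign = side of CL): 1:+C, 2:+C, 3:-C, 4:-B, 5:-A, 6:-B, 7:-C, 8:-A, 9:-A, 10:+B, 11:+C
Rule 3 (four of five consecutive points beyond the same 1σ limit) is satisfied at point 8.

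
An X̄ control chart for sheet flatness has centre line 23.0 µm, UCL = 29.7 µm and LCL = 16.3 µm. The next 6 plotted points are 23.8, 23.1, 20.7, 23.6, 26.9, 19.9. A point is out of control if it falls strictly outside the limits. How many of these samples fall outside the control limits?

0

All 6 points lie within [16.3, 29.7].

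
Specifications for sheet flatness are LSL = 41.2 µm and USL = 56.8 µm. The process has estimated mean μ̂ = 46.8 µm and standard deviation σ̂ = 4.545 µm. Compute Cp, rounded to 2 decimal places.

0.57

Cp = (USL − LSL) / (6σ̂) = (56.8 − 41.2) / (6 × 4.545) = 15.6000 / 27.2700 = 0.5721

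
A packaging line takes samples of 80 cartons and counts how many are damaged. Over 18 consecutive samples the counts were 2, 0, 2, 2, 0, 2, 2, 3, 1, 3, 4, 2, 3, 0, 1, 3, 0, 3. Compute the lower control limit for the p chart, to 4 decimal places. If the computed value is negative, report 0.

p̄ = Σdᵢ / (k·n) = 33 / (18 × 80) = 0.02292
LCL = p̄ − 3·√(p̄(1−p̄)/n) = 0.02292 − 3 × 0.01673 = -0.02727 → 0 (negative, so LCL = 0)

0.0000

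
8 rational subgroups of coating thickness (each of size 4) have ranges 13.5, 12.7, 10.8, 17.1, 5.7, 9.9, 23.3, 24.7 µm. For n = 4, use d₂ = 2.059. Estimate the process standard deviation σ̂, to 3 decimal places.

R̄ = (13.5 + 12.7 + 10.8 + 17.1 + 5.7 + 9.9 + 23.3 + 24.7) / 8 = 14.7125
σ̂ = R̄ / d₂ = 14.7125 / 2.059 = 7.1455

7.145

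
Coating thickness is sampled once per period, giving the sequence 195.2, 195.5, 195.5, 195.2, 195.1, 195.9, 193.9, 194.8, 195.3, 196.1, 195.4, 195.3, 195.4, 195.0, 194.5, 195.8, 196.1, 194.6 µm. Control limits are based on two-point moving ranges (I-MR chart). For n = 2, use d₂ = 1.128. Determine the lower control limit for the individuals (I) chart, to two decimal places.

193.60

X̄ = (195.2 + 195.5 + 195.5 + 195.2 + 195.1 + 195.9 + 193.9 + 194.8 + 195.3 + 196.1 + 195.4 + 195.3 + 195.4 + 195.0 + 194.5 + 195.8 + 196.1 + 194.6) / 18 = 195.2556
Moving ranges: 0.3, 0.0, 0.3, 0.1, 0.8, 2.0, 0.9, 0.5, 0.8, 0.7, 0.1, 0.1, 0.4, 0.5, 1.3, 0.3, 1.5; M̄R̄ = 10.6000 / 17 = 0.6235
LCL = X̄ − 3·M̄R̄/d₂ = 195.2556 − 3 × 0.6235 / 1.128 = 193.5972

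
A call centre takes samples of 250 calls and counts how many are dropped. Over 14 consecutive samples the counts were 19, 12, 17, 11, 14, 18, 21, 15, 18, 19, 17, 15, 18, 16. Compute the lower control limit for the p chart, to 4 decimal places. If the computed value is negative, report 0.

0.0187

p̄ = Σdᵢ / (k·n) = 230 / (14 × 250) = 0.06571
LCL = p̄ − 3·√(p̄(1−p̄)/n) = 0.06571 − 3 × 0.01567 = 0.01870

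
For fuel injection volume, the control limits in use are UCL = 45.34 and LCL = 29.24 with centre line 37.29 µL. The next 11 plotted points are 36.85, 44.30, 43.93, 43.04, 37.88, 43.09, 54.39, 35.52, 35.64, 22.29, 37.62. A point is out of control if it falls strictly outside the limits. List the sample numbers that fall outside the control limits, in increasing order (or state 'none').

7, 10

Compare each point to [29.24, 45.34]: sample 7 = 54.39 > UCL; sample 10 = 22.29 < LCL.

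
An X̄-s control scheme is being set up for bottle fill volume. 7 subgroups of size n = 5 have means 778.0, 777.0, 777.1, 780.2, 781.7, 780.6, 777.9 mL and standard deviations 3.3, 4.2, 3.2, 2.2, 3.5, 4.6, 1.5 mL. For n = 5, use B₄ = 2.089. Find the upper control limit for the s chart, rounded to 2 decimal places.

6.71

s̄ = (3.3 + 4.2 + 3.2 + 2.2 + 3.5 + 4.6 + 1.5) / 7 = 3.2143
UCL_s = B₄·s̄ = 2.089 × 3.2143 = 6.7146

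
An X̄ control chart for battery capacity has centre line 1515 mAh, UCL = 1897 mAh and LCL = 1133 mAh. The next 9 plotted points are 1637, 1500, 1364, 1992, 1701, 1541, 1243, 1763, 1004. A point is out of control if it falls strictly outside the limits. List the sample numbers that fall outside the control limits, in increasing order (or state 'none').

4, 9

Compare each point to [1133, 1897]: sample 4 = 1992 > UCL; sample 9 = 1004 < LCL.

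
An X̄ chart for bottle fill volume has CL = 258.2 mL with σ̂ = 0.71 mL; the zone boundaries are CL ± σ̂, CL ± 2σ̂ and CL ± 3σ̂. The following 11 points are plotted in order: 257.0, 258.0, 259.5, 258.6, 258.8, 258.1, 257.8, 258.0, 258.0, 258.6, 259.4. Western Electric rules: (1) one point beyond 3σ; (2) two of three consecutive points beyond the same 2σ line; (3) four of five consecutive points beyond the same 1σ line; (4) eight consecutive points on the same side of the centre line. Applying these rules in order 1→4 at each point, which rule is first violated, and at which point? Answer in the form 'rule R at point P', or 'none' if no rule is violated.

none

Zone of each point (C = within 1σ̂, B = 1σ̂–2σ̂, A = 2σ̂–3σ̂, * = beyond 3σ̂; sign = side of CL): 1:-B, 2:-C, 3:+B, 4:+C, 5:+C, 6:-C, 7:-C, 8:-C, 9:-C, 10:+C, 11:+B
No rule fires across all 11 points.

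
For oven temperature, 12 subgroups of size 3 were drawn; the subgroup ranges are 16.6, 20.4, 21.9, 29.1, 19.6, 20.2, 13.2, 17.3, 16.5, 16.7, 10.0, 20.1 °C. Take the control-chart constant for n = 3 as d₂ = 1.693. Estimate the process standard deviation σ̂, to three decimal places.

10.908

R̄ = (16.6 + 20.4 + 21.9 + 29.1 + 19.6 + 20.2 + 13.2 + 17.3 + 16.5 + 16.7 + 10.0 + 20.1) / 12 = 18.4667
σ̂ = R̄ / d₂ = 18.4667 / 1.693 = 10.9077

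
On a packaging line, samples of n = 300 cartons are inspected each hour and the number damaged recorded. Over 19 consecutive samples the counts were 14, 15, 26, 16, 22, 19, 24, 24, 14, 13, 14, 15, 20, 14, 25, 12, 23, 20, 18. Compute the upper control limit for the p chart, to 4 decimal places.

p̄ = Σdᵢ / (k·n) = 348 / (19 × 300) = 0.06105
UCL = p̄ + 3·√(p̄(1−p̄)/n) = 0.06105 + 3 × √(0.06105×0.93895/300) = 0.06105 + 3 × 0.01382 = 0.10252

0.1025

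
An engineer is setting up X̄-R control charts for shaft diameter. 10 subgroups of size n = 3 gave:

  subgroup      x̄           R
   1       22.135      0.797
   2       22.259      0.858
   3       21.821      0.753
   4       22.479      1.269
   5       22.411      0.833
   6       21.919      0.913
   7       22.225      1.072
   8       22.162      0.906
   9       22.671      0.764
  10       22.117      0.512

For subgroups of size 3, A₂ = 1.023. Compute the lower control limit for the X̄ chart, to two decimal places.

21.33

X̄̄ = (22.135 + 22.259 + 21.821 + 22.479 + 22.411 + 21.919 + 22.225 + 22.162 + 22.671 + 22.117) / 10 = 222.1990 / 10 = 22.2199
R̄ = (0.797 + 0.858 + 0.753 + 1.269 + 0.833 + 0.913 + 1.072 + 0.906 + 0.764 + 0.512) / 10 = 8.6770 / 10 = 0.8677
LCL = X̄̄ − A₂·R̄ = 22.2199 − 1.023 × 0.8677 = 21.3322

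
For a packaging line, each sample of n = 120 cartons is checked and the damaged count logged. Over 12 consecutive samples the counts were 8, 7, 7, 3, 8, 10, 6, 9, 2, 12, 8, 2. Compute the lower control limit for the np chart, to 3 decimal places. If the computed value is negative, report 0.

p̄ = Σdᵢ / (k·n) = 82 / (12 × 120) = 0.05694
LCL = np̄ − 3·√(np̄(1−p̄)) = 6.8333 − 3 × 2.5385 = -0.7823 → 0 (negative, so LCL = 0)

0.000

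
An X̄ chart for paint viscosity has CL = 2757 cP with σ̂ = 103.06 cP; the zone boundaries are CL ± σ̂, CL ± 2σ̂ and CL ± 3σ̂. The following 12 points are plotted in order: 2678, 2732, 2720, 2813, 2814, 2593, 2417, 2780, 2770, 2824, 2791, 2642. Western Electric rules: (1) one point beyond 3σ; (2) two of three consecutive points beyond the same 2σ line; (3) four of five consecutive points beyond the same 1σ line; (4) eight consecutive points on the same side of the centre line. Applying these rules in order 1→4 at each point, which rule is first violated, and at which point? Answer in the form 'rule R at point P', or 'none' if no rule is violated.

Zone of each point (C = within 1σ̂, B = 1σ̂–2σ̂, A = 2σ̂–3σ̂, * = beyond 3σ̂; sign = side of CL): 1:-C, 2:-C, 3:-C, 4:+C, 5:+C, 6:-B, 7:-*, 8:+C, 9:+C, 10:+C, 11:+C, 12:-B
Rule 1 (one point beyond the 3σ limits) is satisfied at point 7.

rule 1 at point 7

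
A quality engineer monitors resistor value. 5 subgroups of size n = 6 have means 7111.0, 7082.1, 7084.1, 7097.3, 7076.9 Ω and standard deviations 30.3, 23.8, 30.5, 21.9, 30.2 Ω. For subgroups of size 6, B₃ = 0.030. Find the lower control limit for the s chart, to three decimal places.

s̄ = (30.3 + 23.8 + 30.5 + 21.9 + 30.2) / 5 = 27.3400
LCL_s = B₃·s̄ = 0.030 × 27.3400 = 0.8202

0.820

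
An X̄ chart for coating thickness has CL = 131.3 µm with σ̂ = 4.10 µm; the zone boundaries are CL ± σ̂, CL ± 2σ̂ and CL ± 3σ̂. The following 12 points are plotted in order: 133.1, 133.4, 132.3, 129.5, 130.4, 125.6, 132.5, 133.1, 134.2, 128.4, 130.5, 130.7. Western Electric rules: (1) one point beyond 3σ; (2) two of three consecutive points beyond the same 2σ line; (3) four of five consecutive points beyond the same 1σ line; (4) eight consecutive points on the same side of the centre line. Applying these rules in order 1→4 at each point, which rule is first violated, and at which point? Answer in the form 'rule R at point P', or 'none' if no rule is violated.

Zone of each point (C = within 1σ̂, B = 1σ̂–2σ̂, A = 2σ̂–3σ̂, * = beyond 3σ̂; sign = side of CL): 1:+C, 2:+C, 3:+C, 4:-C, 5:-C, 6:-B, 7:+C, 8:+C, 9:+C, 10:-C, 11:-C, 12:-C
No rule fires across all 12 points.

none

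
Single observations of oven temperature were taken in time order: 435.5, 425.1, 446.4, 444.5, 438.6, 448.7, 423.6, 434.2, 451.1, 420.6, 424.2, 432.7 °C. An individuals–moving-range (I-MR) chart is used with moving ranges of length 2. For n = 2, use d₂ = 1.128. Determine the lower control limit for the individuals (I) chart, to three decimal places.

400.424

X̄ = (435.5 + 425.1 + 446.4 + 444.5 + 438.6 + 448.7 + 423.6 + 434.2 + 451.1 + 420.6 + 424.2 + 432.7) / 12 = 435.4333
Moving ranges: 10.4, 21.3, 1.9, 5.9, 10.1, 25.1, 10.6, 16.9, 30.5, 3.6, 8.5; M̄R̄ = 144.8000 / 11 = 13.1636
LCL = X̄ − 3·M̄R̄/d₂ = 435.4333 − 3 × 13.1636 / 1.128 = 400.4237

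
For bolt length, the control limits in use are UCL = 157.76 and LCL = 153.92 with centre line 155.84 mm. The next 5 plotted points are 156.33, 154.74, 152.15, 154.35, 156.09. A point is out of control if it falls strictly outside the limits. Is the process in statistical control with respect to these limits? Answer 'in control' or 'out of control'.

Compare each point to [153.92, 157.76]: sample 3 = 152.15 < LCL.

out of control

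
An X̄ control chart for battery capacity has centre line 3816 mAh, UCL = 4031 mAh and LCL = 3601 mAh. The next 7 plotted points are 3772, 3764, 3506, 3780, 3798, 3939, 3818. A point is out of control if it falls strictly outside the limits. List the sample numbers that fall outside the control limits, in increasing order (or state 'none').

Compare each point to [3601, 4031]: sample 3 = 3506 < LCL.

3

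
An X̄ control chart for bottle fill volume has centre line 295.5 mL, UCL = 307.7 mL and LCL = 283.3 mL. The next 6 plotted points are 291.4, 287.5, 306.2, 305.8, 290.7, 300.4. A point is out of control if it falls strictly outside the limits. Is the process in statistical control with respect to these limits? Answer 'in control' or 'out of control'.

in control

All 6 points lie within [283.3, 307.7].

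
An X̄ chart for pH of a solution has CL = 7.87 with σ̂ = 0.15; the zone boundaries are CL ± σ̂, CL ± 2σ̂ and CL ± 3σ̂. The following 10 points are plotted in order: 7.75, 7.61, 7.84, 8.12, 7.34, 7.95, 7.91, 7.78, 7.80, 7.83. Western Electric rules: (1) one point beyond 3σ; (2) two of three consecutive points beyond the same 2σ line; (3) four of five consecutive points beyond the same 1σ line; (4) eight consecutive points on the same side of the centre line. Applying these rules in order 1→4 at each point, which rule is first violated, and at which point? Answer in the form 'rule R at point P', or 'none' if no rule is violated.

Zone of each point (C = within 1σ̂, B = 1σ̂–2σ̂, A = 2σ̂–3σ̂, * = beyond 3σ̂; sign = side of CL): 1:-C, 2:-B, 3:-C, 4:+B, 5:-*, 6:+C, 7:+C, 8:-C, 9:-C, 10:-C
Rule 1 (one point beyond the 3σ limits) is satisfied at point 5.

rule 1 at point 5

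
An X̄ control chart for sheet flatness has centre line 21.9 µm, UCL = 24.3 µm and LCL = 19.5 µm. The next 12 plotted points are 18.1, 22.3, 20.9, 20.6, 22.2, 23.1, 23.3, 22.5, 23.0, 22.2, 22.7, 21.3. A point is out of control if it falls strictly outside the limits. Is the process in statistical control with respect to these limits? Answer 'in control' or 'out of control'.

out of control

Compare each point to [19.5, 24.3]: sample 1 = 18.1 < LCL.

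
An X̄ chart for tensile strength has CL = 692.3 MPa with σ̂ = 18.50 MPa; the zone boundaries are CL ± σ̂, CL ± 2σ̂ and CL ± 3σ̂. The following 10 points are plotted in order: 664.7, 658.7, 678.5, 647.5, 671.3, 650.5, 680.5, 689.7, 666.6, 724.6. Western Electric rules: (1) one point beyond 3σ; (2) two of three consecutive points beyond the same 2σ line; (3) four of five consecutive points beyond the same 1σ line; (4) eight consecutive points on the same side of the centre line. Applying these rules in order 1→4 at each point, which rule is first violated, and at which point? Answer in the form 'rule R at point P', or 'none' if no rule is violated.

rule 3 at point 5

Zone of each point (C = within 1σ̂, B = 1σ̂–2σ̂, A = 2σ̂–3σ̂, * = beyond 3σ̂; sign = side of CL): 1:-B, 2:-B, 3:-C, 4:-A, 5:-B, 6:-A, 7:-C, 8:-C, 9:-B, 10:+B
Rule 3 (four of five consecutive points beyond the same 1σ limit) is satisfied at point 5.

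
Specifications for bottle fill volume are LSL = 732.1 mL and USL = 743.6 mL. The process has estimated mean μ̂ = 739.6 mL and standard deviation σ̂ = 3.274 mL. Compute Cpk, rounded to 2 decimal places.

0.41

Cpu = (USL − μ̂) / (3σ̂) = (743.6 − 739.6) / (3 × 3.274) = 0.4072; Cpl = (μ̂ − LSL) / (3σ̂) = (739.6 − 732.1) / (3 × 3.274) = 0.7636; Cpk = min(Cpu, Cpl) = 0.4072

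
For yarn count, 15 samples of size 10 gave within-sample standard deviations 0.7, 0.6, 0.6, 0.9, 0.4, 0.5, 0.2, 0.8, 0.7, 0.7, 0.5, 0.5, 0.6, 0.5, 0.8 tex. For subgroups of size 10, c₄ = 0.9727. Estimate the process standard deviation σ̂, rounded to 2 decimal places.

s̄ = (0.7 + 0.6 + 0.6 + 0.9 + 0.4 + 0.5 + 0.2 + 0.8 + 0.7 + 0.7 + 0.5 + 0.5 + 0.6 + 0.5 + 0.8) / 15 = 0.6000
σ̂ = s̄ / c₄ = 0.6000 / 0.9727 = 0.6168

0.62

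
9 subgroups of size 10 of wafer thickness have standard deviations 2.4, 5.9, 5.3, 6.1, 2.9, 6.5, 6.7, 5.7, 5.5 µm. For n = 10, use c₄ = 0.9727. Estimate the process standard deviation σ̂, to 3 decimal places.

s̄ = (2.4 + 5.9 + 5.3 + 6.1 + 2.9 + 6.5 + 6.7 + 5.7 + 5.5) / 9 = 5.2222
σ̂ = s̄ / c₄ = 5.2222 / 0.9727 = 5.3688

5.369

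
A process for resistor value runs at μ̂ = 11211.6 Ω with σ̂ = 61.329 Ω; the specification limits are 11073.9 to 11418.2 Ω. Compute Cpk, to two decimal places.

0.75

Cpu = (USL − μ̂) / (3σ̂) = (11418.2 − 11211.6) / (3 × 61.329) = 1.1229; Cpl = (μ̂ − LSL) / (3σ̂) = (11211.6 − 11073.9) / (3 × 61.329) = 0.7484; Cpk = min(Cpu, Cpl) = 0.7484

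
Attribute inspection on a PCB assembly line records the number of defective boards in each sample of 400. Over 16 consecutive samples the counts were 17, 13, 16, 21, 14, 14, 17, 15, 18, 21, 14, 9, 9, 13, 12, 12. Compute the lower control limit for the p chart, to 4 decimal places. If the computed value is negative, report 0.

p̄ = Σdᵢ / (k·n) = 235 / (16 × 400) = 0.03672
LCL = p̄ − 3·√(p̄(1−p̄)/n) = 0.03672 − 3 × 0.00940 = 0.00851

0.0085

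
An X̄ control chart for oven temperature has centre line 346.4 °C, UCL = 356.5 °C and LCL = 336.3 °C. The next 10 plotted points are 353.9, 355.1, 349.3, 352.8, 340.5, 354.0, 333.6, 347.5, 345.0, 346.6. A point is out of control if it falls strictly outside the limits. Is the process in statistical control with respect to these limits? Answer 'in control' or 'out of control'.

Compare each point to [336.3, 356.5]: sample 7 = 333.6 < LCL.

out of control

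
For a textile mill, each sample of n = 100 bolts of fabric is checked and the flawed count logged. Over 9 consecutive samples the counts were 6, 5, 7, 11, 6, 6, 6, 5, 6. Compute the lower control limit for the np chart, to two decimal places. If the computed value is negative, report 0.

0.00

p̄ = Σdᵢ / (k·n) = 58 / (9 × 100) = 0.06444
LCL = np̄ − 3·√(np̄(1−p̄)) = 6.4444 − 3 × 2.4554 = -0.9218 → 0 (negative, so LCL = 0)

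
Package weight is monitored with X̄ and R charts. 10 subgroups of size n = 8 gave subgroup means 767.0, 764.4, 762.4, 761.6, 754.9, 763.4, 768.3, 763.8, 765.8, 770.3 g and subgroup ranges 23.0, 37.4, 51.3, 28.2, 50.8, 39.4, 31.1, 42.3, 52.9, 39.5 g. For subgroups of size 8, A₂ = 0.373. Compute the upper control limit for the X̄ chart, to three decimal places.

X̄̄ = (767.0 + 764.4 + 762.4 + 761.6 + 754.9 + 763.4 + 768.3 + 763.8 + 765.8 + 770.3) / 10 = 7641.9000 / 10 = 764.1900
R̄ = (23.0 + 37.4 + 51.3 + 28.2 + 50.8 + 39.4 + 31.1 + 42.3 + 52.9 + 39.5) / 10 = 395.9000 / 10 = 39.5900
UCL = X̄̄ + A₂·R̄ = 764.1900 + 0.373 × 39.5900 = 778.9571

778.957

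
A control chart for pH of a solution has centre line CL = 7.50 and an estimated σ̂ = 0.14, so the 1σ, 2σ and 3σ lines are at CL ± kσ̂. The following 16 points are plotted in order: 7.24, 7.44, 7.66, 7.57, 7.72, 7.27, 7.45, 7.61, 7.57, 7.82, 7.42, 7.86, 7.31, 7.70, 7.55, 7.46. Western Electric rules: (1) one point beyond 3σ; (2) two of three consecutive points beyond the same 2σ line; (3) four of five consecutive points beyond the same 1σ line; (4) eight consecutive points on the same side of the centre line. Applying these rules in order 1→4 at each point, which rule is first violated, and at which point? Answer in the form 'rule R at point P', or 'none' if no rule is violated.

Zone of each point (C = within 1σ̂, B = 1σ̂–2σ̂, A = 2σ̂–3σ̂, * = beyond 3σ̂; sign = side of CL): 1:-B, 2:-C, 3:+B, 4:+C, 5:+B, 6:-B, 7:-C, 8:+C, 9:+C, 10:+A, 11:-C, 12:+A, 13:-B, 14:+B, 15:+C, 16:-C
Rule 2 (two of three consecutive points beyond the same 2σ limit) is satisfied at point 12.

rule 2 at point 12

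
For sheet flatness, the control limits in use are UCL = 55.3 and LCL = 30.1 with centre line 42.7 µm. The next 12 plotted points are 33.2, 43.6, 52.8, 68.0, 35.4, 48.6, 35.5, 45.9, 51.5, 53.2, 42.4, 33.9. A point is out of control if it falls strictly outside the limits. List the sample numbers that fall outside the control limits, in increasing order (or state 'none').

4

Compare each point to [30.1, 55.3]: sample 4 = 68.0 > UCL.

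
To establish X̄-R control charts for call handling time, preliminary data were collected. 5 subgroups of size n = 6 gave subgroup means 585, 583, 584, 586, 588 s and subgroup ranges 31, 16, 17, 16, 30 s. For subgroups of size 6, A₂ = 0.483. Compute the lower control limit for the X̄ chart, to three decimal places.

574.574

X̄̄ = (585 + 583 + 584 + 586 + 588) / 5 = 2926.0000 / 5 = 585.2000
R̄ = (31 + 16 + 17 + 16 + 30) / 5 = 110.0000 / 5 = 22.0000
LCL = X̄̄ − A₂·R̄ = 585.2000 − 0.483 × 22.0000 = 574.5740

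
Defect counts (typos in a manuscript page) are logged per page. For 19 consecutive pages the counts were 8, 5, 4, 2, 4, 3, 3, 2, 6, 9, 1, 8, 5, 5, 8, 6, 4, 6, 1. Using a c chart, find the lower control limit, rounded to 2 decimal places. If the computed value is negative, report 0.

0.00

c̄ = (8 + 5 + 4 + 2 + 4 + 3 + 3 + 2 + 6 + 9 + 1 + 8 + 5 + 5 + 8 + 6 + 4 + 6 + 1) / 19 = 90 / 19 = 4.7368
LCL = c̄ − 3√c̄ = 4.7368 − 3 × 2.1764 = -1.7924 → 0 (cannot be negative)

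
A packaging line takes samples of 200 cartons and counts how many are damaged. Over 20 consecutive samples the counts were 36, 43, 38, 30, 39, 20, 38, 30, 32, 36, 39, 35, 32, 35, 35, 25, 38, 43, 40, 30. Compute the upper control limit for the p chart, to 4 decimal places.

p̄ = Σdᵢ / (k·n) = 694 / (20 × 200) = 0.17350
UCL = p̄ + 3·√(p̄(1−p̄)/n) = 0.17350 + 3 × √(0.17350×0.82650/200) = 0.17350 + 3 × 0.02678 = 0.25383

0.2538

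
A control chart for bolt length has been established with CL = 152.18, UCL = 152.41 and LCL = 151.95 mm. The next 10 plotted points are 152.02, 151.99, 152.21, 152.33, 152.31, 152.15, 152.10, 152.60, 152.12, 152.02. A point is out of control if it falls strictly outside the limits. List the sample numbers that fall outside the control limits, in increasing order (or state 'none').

8

Compare each point to [151.95, 152.41]: sample 8 = 152.60 > UCL.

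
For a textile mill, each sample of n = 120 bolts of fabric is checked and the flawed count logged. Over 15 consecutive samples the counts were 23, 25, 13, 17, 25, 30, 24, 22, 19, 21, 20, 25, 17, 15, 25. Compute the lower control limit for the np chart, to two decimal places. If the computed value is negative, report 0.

8.82

p̄ = Σdᵢ / (k·n) = 321 / (15 × 120) = 0.17833
LCL = np̄ − 3·√(np̄(1−p̄)) = 21.4000 − 3 × 4.1933 = 8.8201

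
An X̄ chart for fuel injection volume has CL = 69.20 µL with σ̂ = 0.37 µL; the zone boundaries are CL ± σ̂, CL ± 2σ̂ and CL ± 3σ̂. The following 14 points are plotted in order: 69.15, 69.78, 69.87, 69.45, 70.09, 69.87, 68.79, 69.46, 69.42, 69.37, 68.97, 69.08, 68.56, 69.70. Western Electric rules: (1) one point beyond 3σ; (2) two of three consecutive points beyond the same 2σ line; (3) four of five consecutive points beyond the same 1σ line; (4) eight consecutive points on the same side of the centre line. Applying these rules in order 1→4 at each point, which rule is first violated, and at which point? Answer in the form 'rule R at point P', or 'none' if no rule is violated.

rule 3 at point 6

Zone of each point (C = within 1σ̂, B = 1σ̂–2σ̂, A = 2σ̂–3σ̂, * = beyond 3σ̂; sign = side of CL): 1:-C, 2:+B, 3:+B, 4:+C, 5:+A, 6:+B, 7:-B, 8:+C, 9:+C, 10:+C, 11:-C, 12:-C, 13:-B, 14:+B
Rule 3 (four of five consecutive points beyond the same 1σ limit) is satisfied at point 6.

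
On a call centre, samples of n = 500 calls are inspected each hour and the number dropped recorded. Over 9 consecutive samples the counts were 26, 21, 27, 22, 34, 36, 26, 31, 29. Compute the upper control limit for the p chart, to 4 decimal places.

0.0868

p̄ = Σdᵢ / (k·n) = 252 / (9 × 500) = 0.05600
UCL = p̄ + 3·√(p̄(1−p̄)/n) = 0.05600 + 3 × √(0.05600×0.94400/500) = 0.05600 + 3 × 0.01028 = 0.08685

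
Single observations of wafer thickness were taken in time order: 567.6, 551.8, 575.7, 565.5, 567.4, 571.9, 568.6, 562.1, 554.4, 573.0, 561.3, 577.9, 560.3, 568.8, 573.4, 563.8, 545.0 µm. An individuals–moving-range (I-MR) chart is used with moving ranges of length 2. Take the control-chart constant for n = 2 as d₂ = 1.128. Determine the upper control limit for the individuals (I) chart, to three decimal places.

X̄ = (567.6 + 551.8 + 575.7 + 565.5 + 567.4 + 571.9 + 568.6 + 562.1 + 554.4 + 573.0 + 561.3 + 577.9 + 560.3 + 568.8 + 573.4 + 563.8 + 545.0) / 17 = 565.2059
Moving ranges: 15.8, 23.9, 10.2, 1.9, 4.5, 3.3, 6.5, 7.7, 18.6, 11.7, 16.6, 17.6, 8.5, 4.6, 9.6, 18.8; M̄R̄ = 179.8000 / 16 = 11.2375
UCL = X̄ + 3·M̄R̄/d₂ = 565.2059 + 3 × 11.2375 / 1.128 = 595.0929

595.093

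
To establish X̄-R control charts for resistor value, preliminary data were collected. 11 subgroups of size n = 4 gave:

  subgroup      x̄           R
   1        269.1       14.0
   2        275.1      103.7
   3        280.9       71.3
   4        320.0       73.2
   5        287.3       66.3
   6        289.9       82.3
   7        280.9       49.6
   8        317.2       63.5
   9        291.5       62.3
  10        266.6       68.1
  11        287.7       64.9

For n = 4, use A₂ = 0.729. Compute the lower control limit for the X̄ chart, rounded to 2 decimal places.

240.17

X̄̄ = (269.1 + 275.1 + 280.9 + 320.0 + 287.3 + 289.9 + 280.9 + 317.2 + 291.5 + 266.6 + 287.7) / 11 = 3166.2000 / 11 = 287.8364
R̄ = (14.0 + 103.7 + 71.3 + 73.2 + 66.3 + 82.3 + 49.6 + 63.5 + 62.3 + 68.1 + 64.9) / 11 = 719.2000 / 11 = 65.3818
LCL = X̄̄ − A₂·R̄ = 287.8364 − 0.729 × 65.3818 = 240.1730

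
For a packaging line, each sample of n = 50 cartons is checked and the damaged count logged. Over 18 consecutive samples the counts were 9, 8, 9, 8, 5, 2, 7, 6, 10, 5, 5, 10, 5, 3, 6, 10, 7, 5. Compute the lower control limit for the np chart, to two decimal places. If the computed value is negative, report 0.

0.00

p̄ = Σdᵢ / (k·n) = 120 / (18 × 50) = 0.13333
LCL = np̄ − 3·√(np̄(1−p̄)) = 6.6667 − 3 × 2.4037 = -0.5444 → 0 (negative, so LCL = 0)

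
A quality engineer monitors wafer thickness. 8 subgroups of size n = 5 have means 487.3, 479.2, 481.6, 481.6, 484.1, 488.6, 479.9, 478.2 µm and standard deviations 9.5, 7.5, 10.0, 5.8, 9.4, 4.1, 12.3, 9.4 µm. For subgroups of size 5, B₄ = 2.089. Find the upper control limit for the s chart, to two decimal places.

s̄ = (9.5 + 7.5 + 10.0 + 5.8 + 9.4 + 4.1 + 12.3 + 9.4) / 8 = 8.5000
UCL_s = B₄·s̄ = 2.089 × 8.5000 = 17.7565

17.76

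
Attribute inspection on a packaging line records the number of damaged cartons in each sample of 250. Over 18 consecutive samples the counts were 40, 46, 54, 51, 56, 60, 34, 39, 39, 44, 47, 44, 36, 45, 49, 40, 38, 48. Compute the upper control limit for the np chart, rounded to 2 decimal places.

p̄ = Σdᵢ / (k·n) = 810 / (18 × 250) = 0.18000
UCL = np̄ + 3·√(np̄(1−p̄)) = 45.0000 + 3 × √(45.0000×0.82000) = 45.0000 + 3 × 6.0745 = 63.2236

63.22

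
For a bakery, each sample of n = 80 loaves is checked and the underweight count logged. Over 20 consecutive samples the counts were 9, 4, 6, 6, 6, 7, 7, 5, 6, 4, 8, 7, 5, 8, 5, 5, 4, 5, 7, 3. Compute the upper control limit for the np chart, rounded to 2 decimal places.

p̄ = Σdᵢ / (k·n) = 117 / (20 × 80) = 0.07312
UCL = np̄ + 3·√(np̄(1−p̄)) = 5.8500 + 3 × √(5.8500×0.92688) = 5.8500 + 3 × 2.3286 = 12.8357

12.84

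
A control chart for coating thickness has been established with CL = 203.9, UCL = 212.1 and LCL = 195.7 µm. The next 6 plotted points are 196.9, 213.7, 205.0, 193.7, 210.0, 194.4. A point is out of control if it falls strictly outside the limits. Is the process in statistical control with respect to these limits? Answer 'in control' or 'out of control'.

Compare each point to [195.7, 212.1]: sample 2 = 213.7 > UCL; sample 4 = 193.7 < LCL; sample 6 = 194.4 < LCL.

out of control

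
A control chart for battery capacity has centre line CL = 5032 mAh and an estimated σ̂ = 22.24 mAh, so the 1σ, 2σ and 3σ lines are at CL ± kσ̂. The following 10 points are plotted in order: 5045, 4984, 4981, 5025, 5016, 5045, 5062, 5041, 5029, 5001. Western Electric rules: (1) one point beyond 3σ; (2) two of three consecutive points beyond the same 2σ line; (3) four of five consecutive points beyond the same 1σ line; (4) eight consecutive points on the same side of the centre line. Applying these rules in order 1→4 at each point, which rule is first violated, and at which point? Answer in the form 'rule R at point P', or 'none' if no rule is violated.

Zone of each point (C = within 1σ̂, B = 1σ̂–2σ̂, A = 2σ̂–3σ̂, * = beyond 3σ̂; sign = side of CL): 1:+C, 2:-A, 3:-A, 4:-C, 5:-C, 6:+C, 7:+B, 8:+C, 9:-C, 10:-B
Rule 2 (two of three consecutive points beyond the same 2σ limit) is satisfied at point 3.

rule 2 at point 3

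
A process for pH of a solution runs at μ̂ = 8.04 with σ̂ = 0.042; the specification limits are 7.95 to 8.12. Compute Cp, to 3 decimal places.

Cp = (USL − LSL) / (6σ̂) = (8.12 − 7.95) / (6 × 0.042) = 0.1700 / 0.2520 = 0.6746

0.675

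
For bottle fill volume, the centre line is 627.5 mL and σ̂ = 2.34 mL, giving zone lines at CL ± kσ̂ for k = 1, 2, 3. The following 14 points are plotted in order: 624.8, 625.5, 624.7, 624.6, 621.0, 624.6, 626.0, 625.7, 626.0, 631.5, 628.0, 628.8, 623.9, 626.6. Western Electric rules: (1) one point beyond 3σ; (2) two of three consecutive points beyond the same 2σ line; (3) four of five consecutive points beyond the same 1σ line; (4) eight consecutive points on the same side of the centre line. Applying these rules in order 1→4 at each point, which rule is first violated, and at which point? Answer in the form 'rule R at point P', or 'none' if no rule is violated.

Zone of each point (C = within 1σ̂, B = 1σ̂–2σ̂, A = 2σ̂–3σ̂, * = beyond 3σ̂; sign = side of CL): 1:-B, 2:-C, 3:-B, 4:-B, 5:-A, 6:-B, 7:-C, 8:-C, 9:-C, 10:+B, 11:+C, 12:+C, 13:-B, 14:-C
Rule 3 (four of five consecutive points beyond the same 1σ limit) is satisfied at point 5.

rule 3 at point 5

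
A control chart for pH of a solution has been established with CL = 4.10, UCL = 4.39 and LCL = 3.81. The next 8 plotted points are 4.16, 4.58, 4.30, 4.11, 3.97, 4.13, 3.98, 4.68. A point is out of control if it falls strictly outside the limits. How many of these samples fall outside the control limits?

Compare each point to [3.81, 4.39]: sample 2 = 4.58 > UCL; sample 8 = 4.68 > UCL.

2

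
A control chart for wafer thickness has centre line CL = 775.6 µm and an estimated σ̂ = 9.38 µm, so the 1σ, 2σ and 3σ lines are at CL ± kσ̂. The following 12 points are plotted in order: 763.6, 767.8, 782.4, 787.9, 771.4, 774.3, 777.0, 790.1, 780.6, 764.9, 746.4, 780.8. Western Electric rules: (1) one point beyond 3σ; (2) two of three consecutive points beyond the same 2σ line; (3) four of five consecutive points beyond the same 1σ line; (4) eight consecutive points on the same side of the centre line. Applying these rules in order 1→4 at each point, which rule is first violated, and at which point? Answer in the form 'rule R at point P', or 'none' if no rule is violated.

Zone of each point (C = within 1σ̂, B = 1σ̂–2σ̂, A = 2σ̂–3σ̂, * = beyond 3σ̂; sign = side of CL): 1:-B, 2:-C, 3:+C, 4:+B, 5:-C, 6:-C, 7:+C, 8:+B, 9:+C, 10:-B, 11:-*, 12:+C
Rule 1 (one point beyond the 3σ limits) is satisfied at point 11.

rule 1 at point 11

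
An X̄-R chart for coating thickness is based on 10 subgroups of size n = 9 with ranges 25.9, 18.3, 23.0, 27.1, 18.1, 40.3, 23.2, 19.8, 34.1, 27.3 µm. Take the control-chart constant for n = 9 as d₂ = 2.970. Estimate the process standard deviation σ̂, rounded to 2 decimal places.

8.66

R̄ = (25.9 + 18.3 + 23.0 + 27.1 + 18.1 + 40.3 + 23.2 + 19.8 + 34.1 + 27.3) / 10 = 25.7100
σ̂ = R̄ / d₂ = 25.7100 / 2.970 = 8.6566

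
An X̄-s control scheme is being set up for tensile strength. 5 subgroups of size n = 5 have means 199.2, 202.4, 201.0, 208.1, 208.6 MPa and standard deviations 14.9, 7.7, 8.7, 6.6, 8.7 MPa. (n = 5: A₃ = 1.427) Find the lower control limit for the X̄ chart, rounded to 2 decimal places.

190.56

X̄̄ = (199.2 + 202.4 + 201.0 + 208.1 + 208.6) / 5 = 203.8600
s̄ = (14.9 + 7.7 + 8.7 + 6.6 + 8.7) / 5 = 9.3200
LCL = X̄̄ − A₃·s̄ = 203.8600 − 1.427 × 9.3200 = 190.5604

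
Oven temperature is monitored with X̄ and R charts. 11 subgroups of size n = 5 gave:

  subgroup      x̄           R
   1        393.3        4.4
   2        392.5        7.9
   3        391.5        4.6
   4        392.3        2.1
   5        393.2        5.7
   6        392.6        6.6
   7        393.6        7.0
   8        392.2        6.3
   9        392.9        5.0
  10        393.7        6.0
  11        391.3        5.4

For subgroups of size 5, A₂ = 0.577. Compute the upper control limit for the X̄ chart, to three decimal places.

X̄̄ = (393.3 + 392.5 + 391.5 + 392.3 + 393.2 + 392.6 + 393.6 + 392.2 + 392.9 + 393.7 + 391.3) / 11 = 4319.1000 / 11 = 392.6455
R̄ = (4.4 + 7.9 + 4.6 + 2.1 + 5.7 + 6.6 + 7.0 + 6.3 + 5.0 + 6.0 + 5.4) / 11 = 61.0000 / 11 = 5.5455
UCL = X̄̄ + A₂·R̄ = 392.6455 + 0.577 × 5.5455 = 395.8452

395.845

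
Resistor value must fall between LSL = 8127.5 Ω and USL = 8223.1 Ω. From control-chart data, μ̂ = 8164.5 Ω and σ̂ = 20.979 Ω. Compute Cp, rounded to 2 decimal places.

Cp = (USL − LSL) / (6σ̂) = (8223.1 − 8127.5) / (6 × 20.979) = 95.6000 / 125.8740 = 0.7595

0.76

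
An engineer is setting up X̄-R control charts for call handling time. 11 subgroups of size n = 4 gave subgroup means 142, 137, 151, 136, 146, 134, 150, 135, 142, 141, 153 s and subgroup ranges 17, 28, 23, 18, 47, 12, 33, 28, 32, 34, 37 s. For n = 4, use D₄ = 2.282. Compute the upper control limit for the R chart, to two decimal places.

64.10

R̄ = (17 + 28 + 23 + 18 + 47 + 12 + 33 + 28 + 32 + 34 + 37) / 11 = 309.0000 / 11 = 28.0909
UCL_R = D₄·R̄ = 2.282 × 28.0909 = 64.1035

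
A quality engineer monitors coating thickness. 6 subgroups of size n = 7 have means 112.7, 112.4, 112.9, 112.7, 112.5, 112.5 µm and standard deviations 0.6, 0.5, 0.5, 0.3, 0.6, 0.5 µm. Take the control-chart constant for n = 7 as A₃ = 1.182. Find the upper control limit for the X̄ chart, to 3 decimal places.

113.208

X̄̄ = (112.7 + 112.4 + 112.9 + 112.7 + 112.5 + 112.5) / 6 = 112.6167
s̄ = (0.6 + 0.5 + 0.5 + 0.3 + 0.6 + 0.5) / 6 = 0.5000
UCL = X̄̄ + A₃·s̄ = 112.6167 + 1.182 × 0.5000 = 113.2077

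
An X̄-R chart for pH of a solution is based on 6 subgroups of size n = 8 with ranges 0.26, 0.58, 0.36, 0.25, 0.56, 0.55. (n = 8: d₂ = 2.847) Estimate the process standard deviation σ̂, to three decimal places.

R̄ = (0.26 + 0.58 + 0.36 + 0.25 + 0.56 + 0.55) / 6 = 0.4267
σ̂ = R̄ / d₂ = 0.4267 / 2.847 = 0.1499

0.150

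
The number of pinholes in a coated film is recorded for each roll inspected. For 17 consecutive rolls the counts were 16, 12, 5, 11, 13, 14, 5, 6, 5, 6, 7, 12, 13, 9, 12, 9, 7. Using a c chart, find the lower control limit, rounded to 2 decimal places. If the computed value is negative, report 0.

0.27

c̄ = (16 + 12 + 5 + 11 + 13 + 14 + 5 + 6 + 5 + 6 + 7 + 12 + 13 + 9 + 12 + 9 + 7) / 17 = 162 / 17 = 9.5294
LCL = c̄ − 3√c̄ = 9.5294 − 3 × 3.0870 = 0.2685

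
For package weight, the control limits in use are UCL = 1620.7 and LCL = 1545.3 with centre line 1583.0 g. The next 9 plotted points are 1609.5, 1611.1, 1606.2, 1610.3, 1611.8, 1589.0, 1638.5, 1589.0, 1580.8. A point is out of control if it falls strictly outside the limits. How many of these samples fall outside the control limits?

1

Compare each point to [1545.3, 1620.7]: sample 7 = 1638.5 > UCL.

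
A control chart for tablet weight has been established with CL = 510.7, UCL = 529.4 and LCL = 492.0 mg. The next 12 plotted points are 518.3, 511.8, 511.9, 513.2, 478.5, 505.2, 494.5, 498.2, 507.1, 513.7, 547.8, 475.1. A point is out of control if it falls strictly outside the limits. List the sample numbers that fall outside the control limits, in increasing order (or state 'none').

5, 11, 12

Compare each point to [492.0, 529.4]: sample 5 = 478.5 < LCL; sample 11 = 547.8 > UCL; sample 12 = 475.1 < LCL.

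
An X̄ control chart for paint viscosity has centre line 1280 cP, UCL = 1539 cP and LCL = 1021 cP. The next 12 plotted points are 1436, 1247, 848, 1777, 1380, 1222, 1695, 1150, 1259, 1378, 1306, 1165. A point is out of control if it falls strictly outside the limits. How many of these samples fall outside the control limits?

Compare each point to [1021, 1539]: sample 3 = 848 < LCL; sample 4 = 1777 > UCL; sample 7 = 1695 > UCL.

3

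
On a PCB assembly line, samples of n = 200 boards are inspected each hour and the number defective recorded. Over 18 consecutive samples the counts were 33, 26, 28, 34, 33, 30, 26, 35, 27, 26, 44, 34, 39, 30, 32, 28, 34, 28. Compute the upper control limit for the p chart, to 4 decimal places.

p̄ = Σdᵢ / (k·n) = 567 / (18 × 200) = 0.15750
UCL = p̄ + 3·√(p̄(1−p̄)/n) = 0.15750 + 3 × √(0.15750×0.84250/200) = 0.15750 + 3 × 0.02576 = 0.23477

0.2348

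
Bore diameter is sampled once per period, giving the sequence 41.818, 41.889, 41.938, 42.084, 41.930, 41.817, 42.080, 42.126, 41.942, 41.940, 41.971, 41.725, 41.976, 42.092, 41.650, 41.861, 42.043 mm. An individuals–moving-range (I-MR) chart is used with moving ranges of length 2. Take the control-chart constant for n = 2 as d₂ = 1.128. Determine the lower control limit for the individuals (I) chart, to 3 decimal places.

41.518

X̄ = (41.818 + 41.889 + 41.938 + 42.084 + 41.930 + 41.817 + 42.080 + 42.126 + 41.942 + 41.940 + 41.971 + 41.725 + 41.976 + 42.092 + 41.650 + 41.861 + 42.043) / 17 = 41.9342
Moving ranges: 0.071, 0.049, 0.146, 0.154, 0.113, 0.263, 0.046, 0.184, 0.002, 0.031, 0.246, 0.251, 0.116, 0.442, 0.211, 0.182; M̄R̄ = 2.5070 / 16 = 0.1567
LCL = X̄ − 3·M̄R̄/d₂ = 41.9342 − 3 × 0.1567 / 1.128 = 41.5175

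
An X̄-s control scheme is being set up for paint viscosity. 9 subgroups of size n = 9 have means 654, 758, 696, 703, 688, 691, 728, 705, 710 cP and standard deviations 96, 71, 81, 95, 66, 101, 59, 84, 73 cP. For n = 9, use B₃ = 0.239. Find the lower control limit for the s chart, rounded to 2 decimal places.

s̄ = (96 + 71 + 81 + 95 + 66 + 101 + 59 + 84 + 73) / 9 = 80.6667
LCL_s = B₃·s̄ = 0.239 × 80.6667 = 19.2793

19.28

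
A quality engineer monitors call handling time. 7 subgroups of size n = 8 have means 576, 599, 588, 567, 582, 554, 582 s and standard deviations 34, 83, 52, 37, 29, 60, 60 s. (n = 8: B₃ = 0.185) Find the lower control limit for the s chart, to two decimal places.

9.38

s̄ = (34 + 83 + 52 + 37 + 29 + 60 + 60) / 7 = 50.7143
LCL_s = B₃·s̄ = 0.185 × 50.7143 = 9.3821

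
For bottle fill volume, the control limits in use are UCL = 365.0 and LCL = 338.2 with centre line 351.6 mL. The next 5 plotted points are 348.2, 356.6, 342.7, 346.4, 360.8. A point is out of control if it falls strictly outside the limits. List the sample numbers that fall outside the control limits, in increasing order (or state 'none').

none

All 5 points lie within [338.2, 365.0].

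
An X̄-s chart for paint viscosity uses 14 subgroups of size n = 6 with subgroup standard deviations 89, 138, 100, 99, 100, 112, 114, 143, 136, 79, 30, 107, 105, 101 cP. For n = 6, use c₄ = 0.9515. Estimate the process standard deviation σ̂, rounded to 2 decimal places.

s̄ = (89 + 138 + 100 + 99 + 100 + 112 + 114 + 143 + 136 + 79 + 30 + 107 + 105 + 101) / 14 = 103.7857
σ̂ = s̄ / c₄ = 103.7857 / 0.9515 = 109.0759

109.08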